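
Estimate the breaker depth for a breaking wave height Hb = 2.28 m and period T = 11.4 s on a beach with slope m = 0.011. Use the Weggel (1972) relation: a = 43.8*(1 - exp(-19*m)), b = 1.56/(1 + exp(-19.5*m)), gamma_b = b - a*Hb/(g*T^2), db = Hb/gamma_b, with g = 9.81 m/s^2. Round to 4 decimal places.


a = 43.8 * (1 - exp(-19 * m))
exp(-19 * 0.011) = exp(-0.2090) = 0.811395
a = 43.8 * (1 - 0.811395) = 8.260889
b = 1.56 / (1 + exp(-19.5 * m))
exp(-19.5 * 0.011) = exp(-0.2145) = 0.806945
b = 1.56 / (1 + 0.806945) = 0.863336
Hb / (g * T^2) = 2.28 / (9.81 * 11.4^2) = 2.28 / 1274.9076 = 0.00178836
gamma_b = b - a * Hb/(g*T^2) = 0.863336 - 8.260889 * 0.00178836 = 0.848562
db = Hb / gamma_b = 2.28 / 0.848562
db = 2.6869 m

2.6869


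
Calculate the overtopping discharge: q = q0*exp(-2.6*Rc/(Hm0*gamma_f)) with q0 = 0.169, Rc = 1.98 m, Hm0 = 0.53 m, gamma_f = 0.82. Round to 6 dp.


q = q0 * exp(-2.6 * Rc / (Hm0 * gamma_f))
Exponent = -2.6 * 1.98 / (0.53 * 0.82)
= -2.6 * 1.98 / 0.4346
= -11.845375
exp(-11.845375) = 0.000007
q = 0.169 * 0.000007
q = 0.000001 m^3/s/m

0.000001


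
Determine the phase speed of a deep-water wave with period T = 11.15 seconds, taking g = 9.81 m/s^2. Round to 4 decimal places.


We use the deep-water celerity formula:
C = g * T / (2 * pi)
C = 9.81 * 11.15 / (2 * 3.14159...)
C = 109.381500 / 6.283185
C = 17.4086 m/s

17.4086


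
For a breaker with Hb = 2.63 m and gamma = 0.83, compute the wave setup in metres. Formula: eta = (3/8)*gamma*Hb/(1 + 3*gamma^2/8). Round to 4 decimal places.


eta = (3/8) * gamma * Hb / (1 + 3*gamma^2/8)
Numerator = (3/8) * 0.83 * 2.63 = 0.818587
Denominator = 1 + 3*0.83^2/8 = 1 + 0.258338 = 1.258338
eta = 0.818587 / 1.258338
eta = 0.6505 m

0.6505


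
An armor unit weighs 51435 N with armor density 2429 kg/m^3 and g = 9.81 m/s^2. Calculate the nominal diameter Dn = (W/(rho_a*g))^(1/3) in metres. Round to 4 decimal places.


V = W / (rho_a * g)
V = 51435 / (2429 * 9.81)
V = 51435 / 23828.49
V = 2.158551 m^3
Dn = V^(1/3) = 2.158551^(1/3)
Dn = 1.2924 m

1.2924


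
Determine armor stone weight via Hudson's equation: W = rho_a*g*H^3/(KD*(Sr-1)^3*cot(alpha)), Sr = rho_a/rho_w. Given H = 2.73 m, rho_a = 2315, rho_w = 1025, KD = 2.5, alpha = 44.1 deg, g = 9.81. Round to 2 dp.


Sr = rho_a / rho_w = 2315 / 1025 = 2.258537
(Sr - 1) = 1.258537
(Sr - 1)^3 = 1.993414
cot(44.1) = 1 / tan(44.1) = 1 / 0.969067 = 1.031920
Numerator = 2315 * 9.81 * 2.73^3 = 462070.1820
Denominator = 2.5 * 1.993414 * 1.031920 = 5.142610
W = 462070.1820 / 5.142610
W = 89851.31 N

89851.31


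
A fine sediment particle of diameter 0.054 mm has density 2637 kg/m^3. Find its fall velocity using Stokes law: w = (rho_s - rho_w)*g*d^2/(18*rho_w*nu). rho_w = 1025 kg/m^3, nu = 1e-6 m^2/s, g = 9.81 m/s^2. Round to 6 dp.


w = (rho_s - rho_w) * g * d^2 / (18 * rho_w * nu)
d = 0.054 mm = 0.000054 m
rho_s - rho_w = 2637 - 1025 = 1612
Numerator = 1612 * 9.81 * (0.000054)^2 = 0.000046112808
Denominator = 18 * 1025 * 1e-6 = 0.018450
w = 0.002499 m/s

0.002499


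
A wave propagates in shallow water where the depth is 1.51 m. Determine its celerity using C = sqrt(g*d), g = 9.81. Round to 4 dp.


Using the shallow-water approximation:
C = sqrt(g * d) = sqrt(9.81 * 1.51)
C = sqrt(14.8131)
C = 3.8488 m/s

3.8488


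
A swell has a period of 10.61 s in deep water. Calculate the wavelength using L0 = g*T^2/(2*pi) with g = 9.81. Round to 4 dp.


L0 = g * T^2 / (2 * pi)
L0 = 9.81 * 10.61^2 / (2 * pi)
L0 = 9.81 * 112.5721 / 6.28319
L0 = 1104.3323 / 6.28319
L0 = 175.7599 m

175.7599


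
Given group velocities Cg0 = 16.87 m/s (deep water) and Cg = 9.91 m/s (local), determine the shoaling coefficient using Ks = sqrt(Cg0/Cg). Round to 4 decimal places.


Ks = sqrt(Cg0 / Cg)
Ks = sqrt(16.87 / 9.91)
Ks = sqrt(1.7023)
Ks = 1.3047

1.3047


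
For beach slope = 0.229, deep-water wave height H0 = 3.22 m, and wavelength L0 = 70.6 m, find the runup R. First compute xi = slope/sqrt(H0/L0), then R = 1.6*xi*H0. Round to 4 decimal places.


xi = slope / sqrt(H0/L0)
H0/L0 = 3.22/70.6 = 0.045609
sqrt(0.045609) = 0.213563
xi = 0.229 / 0.213563 = 1.072284
R = 1.6 * xi * H0 = 1.6 * 1.072284 * 3.22
R = 5.5244 m

5.5244


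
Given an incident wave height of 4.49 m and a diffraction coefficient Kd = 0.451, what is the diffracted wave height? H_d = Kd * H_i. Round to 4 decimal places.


H_d = Kd * H_i
H_d = 0.451 * 4.49
H_d = 2.0250 m

2.0250


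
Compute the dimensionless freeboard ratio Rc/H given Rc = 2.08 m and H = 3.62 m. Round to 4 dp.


Relative freeboard = Rc / H
= 2.08 / 3.62
= 0.5746

0.5746


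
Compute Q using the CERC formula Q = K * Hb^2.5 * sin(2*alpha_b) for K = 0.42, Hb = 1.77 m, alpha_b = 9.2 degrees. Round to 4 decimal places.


Q = K * Hb^2.5 * sin(2 * alpha_b)
Hb^2.5 = 1.77^2.5 = 4.168052
sin(2 * 9.2) = sin(18.4) = 0.315649
Q = 0.42 * 4.168052 * 0.315649
Q = 0.5526 m^3/s

0.5526


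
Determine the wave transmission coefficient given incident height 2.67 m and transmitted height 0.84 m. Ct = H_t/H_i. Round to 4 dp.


Ct = H_t / H_i
Ct = 0.84 / 2.67
Ct = 0.3146

0.3146


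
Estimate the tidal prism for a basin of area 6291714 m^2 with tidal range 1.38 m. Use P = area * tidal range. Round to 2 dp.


Tidal prism = Area * Tidal range
P = 6291714 * 1.38
P = 8682565.32 m^3

8682565.32


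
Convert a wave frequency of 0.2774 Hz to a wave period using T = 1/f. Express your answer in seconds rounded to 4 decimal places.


T = 1 / f
T = 1 / 0.2774
T = 3.6049 s

3.6049


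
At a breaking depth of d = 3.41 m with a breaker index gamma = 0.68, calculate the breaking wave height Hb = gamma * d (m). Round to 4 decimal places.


Hb = gamma * d
Hb = 0.68 * 3.41
Hb = 2.3188 m

2.3188


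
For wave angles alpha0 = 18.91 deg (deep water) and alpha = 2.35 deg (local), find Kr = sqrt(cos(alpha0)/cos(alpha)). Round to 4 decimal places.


Kr = sqrt(cos(alpha0) / cos(alpha))
cos(18.91) = 0.946029
cos(2.35) = 0.999159
Kr = sqrt(0.946029 / 0.999159)
Kr = sqrt(0.946825)
Kr = 0.9730

0.9730


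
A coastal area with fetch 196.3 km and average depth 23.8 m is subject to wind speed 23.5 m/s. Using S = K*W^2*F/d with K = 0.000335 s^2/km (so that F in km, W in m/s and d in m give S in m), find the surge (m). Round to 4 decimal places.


S = K * W^2 * F / d
W^2 = 23.5^2 = 552.25
S = 0.000335 * 552.25 * 196.3 / 23.8
Numerator = 0.000335 * 552.25 * 196.3 = 36.316236
S = 36.316236 / 23.8 = 1.5259 m

1.5259


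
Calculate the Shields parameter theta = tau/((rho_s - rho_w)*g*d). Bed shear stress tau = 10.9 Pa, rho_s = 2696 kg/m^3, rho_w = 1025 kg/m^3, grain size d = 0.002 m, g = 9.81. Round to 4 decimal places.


theta = tau / ((rho_s - rho_w) * g * d)
rho_s - rho_w = 2696 - 1025 = 1671
Denominator = 1671 * 9.81 * 0.002 = 32.785020
theta = 10.9 / 32.785020
theta = 0.3325

0.3325


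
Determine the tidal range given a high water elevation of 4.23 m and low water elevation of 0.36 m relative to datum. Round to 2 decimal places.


Tidal range = High water - Low water
Tidal range = 4.23 - (0.36)
Tidal range = 3.87 m

3.87


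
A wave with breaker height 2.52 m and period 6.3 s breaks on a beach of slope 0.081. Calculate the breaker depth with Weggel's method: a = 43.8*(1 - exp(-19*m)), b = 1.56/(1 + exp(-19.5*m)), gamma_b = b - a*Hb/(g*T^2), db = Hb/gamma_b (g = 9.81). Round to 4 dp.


a = 43.8 * (1 - exp(-19 * m))
exp(-19 * 0.081) = exp(-1.5390) = 0.214596
a = 43.8 * (1 - 0.214596) = 34.400713
b = 1.56 / (1 + exp(-19.5 * m))
exp(-19.5 * 0.081) = exp(-1.5795) = 0.206078
b = 1.56 / (1 + 0.206078) = 1.293449
Hb / (g * T^2) = 2.52 / (9.81 * 6.3^2) = 2.52 / 389.3589 = 0.00647218
gamma_b = b - a * Hb/(g*T^2) = 1.293449 - 34.400713 * 0.00647218 = 1.070801
db = Hb / gamma_b = 2.52 / 1.070801
db = 2.3534 m

2.3534


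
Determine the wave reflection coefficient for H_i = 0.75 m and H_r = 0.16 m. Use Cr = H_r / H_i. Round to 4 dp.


Cr = H_r / H_i
Cr = 0.16 / 0.75
Cr = 0.2133

0.2133


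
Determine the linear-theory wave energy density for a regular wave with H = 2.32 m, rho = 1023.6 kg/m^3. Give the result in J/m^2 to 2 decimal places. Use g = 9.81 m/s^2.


E = (1/8) * rho * g * H^2
E = (1/8) * 1023.6 * 9.81 * 2.32^2
E = 0.125 * 1023.6 * 9.81 * 5.3824
E = 6755.93 J/m^2

6755.93


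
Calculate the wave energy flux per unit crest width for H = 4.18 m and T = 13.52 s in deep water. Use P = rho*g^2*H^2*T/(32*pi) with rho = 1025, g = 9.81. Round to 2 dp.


P = rho * g^2 * H^2 * T / (32 * pi)
P = 1025 * 9.81^2 * 4.18^2 * 13.52 / (32 * pi)
P = 1025 * 96.2361 * 17.4724 * 13.52 / 100.53096
P = 231788.18 W/m

231788.18


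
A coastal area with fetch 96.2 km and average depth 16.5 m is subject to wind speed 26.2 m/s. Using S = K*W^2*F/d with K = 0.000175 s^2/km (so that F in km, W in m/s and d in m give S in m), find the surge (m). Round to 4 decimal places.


S = K * W^2 * F / d
W^2 = 26.2^2 = 686.44
S = 0.000175 * 686.44 * 96.2 / 16.5
Numerator = 0.000175 * 686.44 * 96.2 = 11.556217
S = 11.556217 / 16.5 = 0.7004 m

0.7004


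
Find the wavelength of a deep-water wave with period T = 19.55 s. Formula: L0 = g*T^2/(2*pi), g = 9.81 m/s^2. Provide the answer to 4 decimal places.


L0 = g * T^2 / (2 * pi)
L0 = 9.81 * 19.55^2 / (2 * pi)
L0 = 9.81 * 382.2025 / 6.28319
L0 = 3749.4065 / 6.28319
L0 = 596.7366 m

596.7366


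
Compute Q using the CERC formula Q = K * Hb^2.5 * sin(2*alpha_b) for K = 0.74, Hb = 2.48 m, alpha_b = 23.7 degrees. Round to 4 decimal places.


Q = K * Hb^2.5 * sin(2 * alpha_b)
Hb^2.5 = 2.48^2.5 = 9.685660
sin(2 * 23.7) = sin(47.4) = 0.736097
Q = 0.74 * 9.685660 * 0.736097
Q = 5.2759 m^3/s

5.2759


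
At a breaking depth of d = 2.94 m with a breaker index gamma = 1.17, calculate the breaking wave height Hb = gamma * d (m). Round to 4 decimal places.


Hb = gamma * d
Hb = 1.17 * 2.94
Hb = 3.4398 m

3.4398


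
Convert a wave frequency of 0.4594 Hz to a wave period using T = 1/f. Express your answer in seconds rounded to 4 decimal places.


T = 1 / f
T = 1 / 0.4594
T = 2.1768 s

2.1768


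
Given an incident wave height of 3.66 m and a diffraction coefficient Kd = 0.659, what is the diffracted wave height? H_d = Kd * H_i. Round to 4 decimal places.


H_d = Kd * H_i
H_d = 0.659 * 3.66
H_d = 2.4119 m

2.4119


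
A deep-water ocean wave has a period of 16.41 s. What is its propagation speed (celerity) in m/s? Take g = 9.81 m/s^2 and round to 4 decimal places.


We use the deep-water celerity formula:
C = g * T / (2 * pi)
C = 9.81 * 16.41 / (2 * 3.14159...)
C = 160.982100 / 6.283185
C = 25.6211 m/s

25.6211


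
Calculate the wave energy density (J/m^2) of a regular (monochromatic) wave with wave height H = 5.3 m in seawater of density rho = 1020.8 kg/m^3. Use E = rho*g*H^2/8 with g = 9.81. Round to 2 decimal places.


E = (1/8) * rho * g * H^2
E = (1/8) * 1020.8 * 9.81 * 5.3^2
E = 0.125 * 1020.8 * 9.81 * 28.0900
E = 35161.83 J/m^2

35161.83


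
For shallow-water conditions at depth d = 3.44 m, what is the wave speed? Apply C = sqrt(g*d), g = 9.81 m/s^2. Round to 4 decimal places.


Using the shallow-water approximation:
C = sqrt(g * d) = sqrt(9.81 * 3.44)
C = sqrt(33.7464)
C = 5.8092 m/s

5.8092


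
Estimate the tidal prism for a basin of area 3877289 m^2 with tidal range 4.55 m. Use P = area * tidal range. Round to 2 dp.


Tidal prism = Area * Tidal range
P = 3877289 * 4.55
P = 17641664.95 m^3

17641664.95


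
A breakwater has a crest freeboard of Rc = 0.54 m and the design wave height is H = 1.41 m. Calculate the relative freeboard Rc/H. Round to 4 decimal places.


Relative freeboard = Rc / H
= 0.54 / 1.41
= 0.3830

0.3830


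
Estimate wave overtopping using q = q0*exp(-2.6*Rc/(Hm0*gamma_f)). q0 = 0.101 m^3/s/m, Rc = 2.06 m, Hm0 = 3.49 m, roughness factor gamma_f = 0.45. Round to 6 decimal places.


q = q0 * exp(-2.6 * Rc / (Hm0 * gamma_f))
Exponent = -2.6 * 2.06 / (3.49 * 0.45)
= -2.6 * 2.06 / 1.5705
= -3.410379
exp(-3.410379) = 0.033029
q = 0.101 * 0.033029
q = 0.003336 m^3/s/m

0.003336


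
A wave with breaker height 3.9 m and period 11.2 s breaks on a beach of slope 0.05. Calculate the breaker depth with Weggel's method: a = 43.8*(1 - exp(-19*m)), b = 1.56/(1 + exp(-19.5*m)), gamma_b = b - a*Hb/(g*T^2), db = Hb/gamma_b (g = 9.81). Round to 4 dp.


a = 43.8 * (1 - exp(-19 * m))
exp(-19 * 0.05) = exp(-0.9500) = 0.386741
a = 43.8 * (1 - 0.386741) = 26.860743
b = 1.56 / (1 + exp(-19.5 * m))
exp(-19.5 * 0.05) = exp(-0.9750) = 0.377192
b = 1.56 / (1 + 0.377192) = 1.132739
Hb / (g * T^2) = 3.9 / (9.81 * 11.2^2) = 3.9 / 1230.5664 = 0.00316927
gamma_b = b - a * Hb/(g*T^2) = 1.132739 - 26.860743 * 0.00316927 = 1.047610
db = Hb / gamma_b = 3.9 / 1.047610
db = 3.7228 m

3.7228


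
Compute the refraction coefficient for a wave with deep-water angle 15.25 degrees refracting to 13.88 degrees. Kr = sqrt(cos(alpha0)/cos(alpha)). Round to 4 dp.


Kr = sqrt(cos(alpha0) / cos(alpha))
cos(15.25) = 0.964787
cos(13.88) = 0.970800
Kr = sqrt(0.964787 / 0.970800)
Kr = sqrt(0.993806)
Kr = 0.9969

0.9969


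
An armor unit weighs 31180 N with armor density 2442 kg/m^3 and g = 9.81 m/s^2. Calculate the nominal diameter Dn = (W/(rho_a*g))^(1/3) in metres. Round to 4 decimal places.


V = W / (rho_a * g)
V = 31180 / (2442 * 9.81)
V = 31180 / 23956.02
V = 1.301552 m^3
Dn = V^(1/3) = 1.301552^(1/3)
Dn = 1.0918 m

1.0918


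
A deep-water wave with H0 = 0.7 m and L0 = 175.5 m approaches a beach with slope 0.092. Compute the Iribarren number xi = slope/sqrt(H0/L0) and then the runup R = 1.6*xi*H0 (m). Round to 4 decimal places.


xi = slope / sqrt(H0/L0)
H0/L0 = 0.7/175.5 = 0.003989
sqrt(0.003989) = 0.063155
xi = 0.092 / 0.063155 = 1.456724
R = 1.6 * xi * H0 = 1.6 * 1.456724 * 0.7
R = 1.6315 m

1.6315


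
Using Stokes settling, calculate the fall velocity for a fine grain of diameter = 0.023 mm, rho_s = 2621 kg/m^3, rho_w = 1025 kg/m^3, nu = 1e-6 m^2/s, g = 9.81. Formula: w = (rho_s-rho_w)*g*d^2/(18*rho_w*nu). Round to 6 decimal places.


w = (rho_s - rho_w) * g * d^2 / (18 * rho_w * nu)
d = 0.023 mm = 0.000023 m
rho_s - rho_w = 2621 - 1025 = 1596
Numerator = 1596 * 9.81 * (0.000023)^2 = 0.000008282426
Denominator = 18 * 1025 * 1e-6 = 0.018450
w = 0.000449 m/s

0.000449


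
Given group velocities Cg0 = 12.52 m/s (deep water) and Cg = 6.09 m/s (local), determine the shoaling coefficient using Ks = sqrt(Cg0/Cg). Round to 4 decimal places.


Ks = sqrt(Cg0 / Cg)
Ks = sqrt(12.52 / 6.09)
Ks = sqrt(2.0558)
Ks = 1.4338

1.4338


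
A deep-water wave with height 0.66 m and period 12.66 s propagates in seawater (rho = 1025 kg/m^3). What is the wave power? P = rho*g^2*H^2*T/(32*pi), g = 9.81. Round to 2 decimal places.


P = rho * g^2 * H^2 * T / (32 * pi)
P = 1025 * 9.81^2 * 0.66^2 * 12.66 / (32 * pi)
P = 1025 * 96.2361 * 0.4356 * 12.66 / 100.53096
P = 5411.08 W/m

5411.08


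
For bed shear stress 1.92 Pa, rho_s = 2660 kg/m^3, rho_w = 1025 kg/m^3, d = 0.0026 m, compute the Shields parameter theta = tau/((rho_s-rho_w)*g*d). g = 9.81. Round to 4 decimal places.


theta = tau / ((rho_s - rho_w) * g * d)
rho_s - rho_w = 2660 - 1025 = 1635
Denominator = 1635 * 9.81 * 0.0026 = 41.702310
theta = 1.92 / 41.702310
theta = 0.0460

0.0460


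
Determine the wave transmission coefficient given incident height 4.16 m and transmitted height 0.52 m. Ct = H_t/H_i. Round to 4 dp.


Ct = H_t / H_i
Ct = 0.52 / 4.16
Ct = 0.1250

0.1250


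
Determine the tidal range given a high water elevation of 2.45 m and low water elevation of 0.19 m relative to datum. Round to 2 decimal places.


Tidal range = High water - Low water
Tidal range = 2.45 - (0.19)
Tidal range = 2.26 m

2.26


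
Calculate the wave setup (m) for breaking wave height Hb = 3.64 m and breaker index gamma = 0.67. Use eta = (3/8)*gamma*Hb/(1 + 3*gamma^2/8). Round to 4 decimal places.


eta = (3/8) * gamma * Hb / (1 + 3*gamma^2/8)
Numerator = (3/8) * 0.67 * 3.64 = 0.914550
Denominator = 1 + 3*0.67^2/8 = 1 + 0.168338 = 1.168338
eta = 0.914550 / 1.168338
eta = 0.7828 m

0.7828


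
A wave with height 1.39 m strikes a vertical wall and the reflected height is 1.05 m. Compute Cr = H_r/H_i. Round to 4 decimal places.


Cr = H_r / H_i
Cr = 1.05 / 1.39
Cr = 0.7554

0.7554


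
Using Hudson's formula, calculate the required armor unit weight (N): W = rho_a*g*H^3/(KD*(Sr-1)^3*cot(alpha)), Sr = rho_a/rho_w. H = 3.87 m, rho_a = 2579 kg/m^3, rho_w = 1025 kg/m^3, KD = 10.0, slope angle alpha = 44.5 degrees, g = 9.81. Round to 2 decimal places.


Sr = rho_a / rho_w = 2579 / 1025 = 2.516098
(Sr - 1) = 1.516098
(Sr - 1)^3 = 3.484829
cot(44.5) = 1 / tan(44.5) = 1 / 0.982697 = 1.017607
Numerator = 2579 * 9.81 * 3.87^3 = 1466402.6763
Denominator = 10.0 * 3.484829 * 1.017607 = 35.461875
W = 1466402.6763 / 35.461875
W = 41351.53 N

41351.53


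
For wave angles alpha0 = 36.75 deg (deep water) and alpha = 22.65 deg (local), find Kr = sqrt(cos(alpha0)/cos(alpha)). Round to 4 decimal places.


Kr = sqrt(cos(alpha0) / cos(alpha))
cos(36.75) = 0.801254
cos(22.65) = 0.922875
Kr = sqrt(0.801254 / 0.922875)
Kr = sqrt(0.868215)
Kr = 0.9318

0.9318


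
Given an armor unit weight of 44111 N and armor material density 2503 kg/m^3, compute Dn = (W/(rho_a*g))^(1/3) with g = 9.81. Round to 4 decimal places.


V = W / (rho_a * g)
V = 44111 / (2503 * 9.81)
V = 44111 / 24554.43
V = 1.796458 m^3
Dn = V^(1/3) = 1.796458^(1/3)
Dn = 1.2156 m

1.2156


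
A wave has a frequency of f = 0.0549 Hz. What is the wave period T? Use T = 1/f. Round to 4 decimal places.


T = 1 / f
T = 1 / 0.0549
T = 18.2149 s

18.2149


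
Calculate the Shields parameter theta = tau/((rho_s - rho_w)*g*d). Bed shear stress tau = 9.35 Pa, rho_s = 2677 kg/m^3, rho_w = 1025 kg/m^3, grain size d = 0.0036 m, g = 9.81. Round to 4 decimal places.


theta = tau / ((rho_s - rho_w) * g * d)
rho_s - rho_w = 2677 - 1025 = 1652
Denominator = 1652 * 9.81 * 0.0036 = 58.342032
theta = 9.35 / 58.342032
theta = 0.1603

0.1603


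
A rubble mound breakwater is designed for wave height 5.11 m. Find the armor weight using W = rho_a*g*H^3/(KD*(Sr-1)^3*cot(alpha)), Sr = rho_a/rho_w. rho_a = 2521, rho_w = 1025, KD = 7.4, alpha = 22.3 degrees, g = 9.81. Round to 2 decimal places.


Sr = rho_a / rho_w = 2521 / 1025 = 2.459512
(Sr - 1) = 1.459512
(Sr - 1)^3 = 3.109018
cot(22.3) = 1 / tan(22.3) = 1 / 0.410130 = 2.438252
Numerator = 2521 * 9.81 * 5.11^3 = 3299928.6778
Denominator = 7.4 * 3.109018 * 2.438252 = 56.096205
W = 3299928.6778 / 56.096205
W = 58826.24 N

58826.24


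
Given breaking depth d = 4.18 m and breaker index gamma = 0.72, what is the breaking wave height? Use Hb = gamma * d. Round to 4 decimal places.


Hb = gamma * d
Hb = 0.72 * 4.18
Hb = 3.0096 m

3.0096


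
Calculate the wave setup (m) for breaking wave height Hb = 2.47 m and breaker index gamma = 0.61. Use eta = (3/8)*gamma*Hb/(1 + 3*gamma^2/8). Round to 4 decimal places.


eta = (3/8) * gamma * Hb / (1 + 3*gamma^2/8)
Numerator = (3/8) * 0.61 * 2.47 = 0.565013
Denominator = 1 + 3*0.61^2/8 = 1 + 0.139538 = 1.139538
eta = 0.565013 / 1.139538
eta = 0.4958 m

0.4958


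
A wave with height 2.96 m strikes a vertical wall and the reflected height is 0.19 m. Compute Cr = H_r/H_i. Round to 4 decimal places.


Cr = H_r / H_i
Cr = 0.19 / 2.96
Cr = 0.0642

0.0642


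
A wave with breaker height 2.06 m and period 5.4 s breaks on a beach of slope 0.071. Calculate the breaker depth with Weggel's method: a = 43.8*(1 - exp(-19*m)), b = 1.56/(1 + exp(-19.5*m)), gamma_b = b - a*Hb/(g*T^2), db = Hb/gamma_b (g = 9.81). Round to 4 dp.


a = 43.8 * (1 - exp(-19 * m))
exp(-19 * 0.071) = exp(-1.3490) = 0.259500
a = 43.8 * (1 - 0.259500) = 32.433916
b = 1.56 / (1 + exp(-19.5 * m))
exp(-19.5 * 0.071) = exp(-1.3845) = 0.250449
b = 1.56 / (1 + 0.250449) = 1.247552
Hb / (g * T^2) = 2.06 / (9.81 * 5.4^2) = 2.06 / 286.0596 = 0.00720130
gamma_b = b - a * Hb/(g*T^2) = 1.247552 - 32.433916 * 0.00720130 = 1.013986
db = Hb / gamma_b = 2.06 / 1.013986
db = 2.0316 m

2.0316


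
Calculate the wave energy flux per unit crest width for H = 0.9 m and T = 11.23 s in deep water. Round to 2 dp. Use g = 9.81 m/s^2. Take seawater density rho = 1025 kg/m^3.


P = rho * g^2 * H^2 * T / (32 * pi)
P = 1025 * 9.81^2 * 0.9^2 * 11.23 / (32 * pi)
P = 1025 * 96.2361 * 0.8100 * 11.23 / 100.53096
P = 8925.38 W/m

8925.38


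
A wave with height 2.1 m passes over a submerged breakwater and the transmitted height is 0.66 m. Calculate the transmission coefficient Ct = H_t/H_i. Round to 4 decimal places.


Ct = H_t / H_i
Ct = 0.66 / 2.1
Ct = 0.3143

0.3143


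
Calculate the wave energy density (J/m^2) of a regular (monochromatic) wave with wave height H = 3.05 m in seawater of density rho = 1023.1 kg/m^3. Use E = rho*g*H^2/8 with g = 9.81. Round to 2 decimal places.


E = (1/8) * rho * g * H^2
E = (1/8) * 1023.1 * 9.81 * 3.05^2
E = 0.125 * 1023.1 * 9.81 * 9.3025
E = 11670.70 J/m^2

11670.70


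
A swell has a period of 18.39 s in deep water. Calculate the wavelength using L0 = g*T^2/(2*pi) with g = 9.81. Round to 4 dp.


L0 = g * T^2 / (2 * pi)
L0 = 9.81 * 18.39^2 / (2 * pi)
L0 = 9.81 * 338.1921 / 6.28319
L0 = 3317.6645 / 6.28319
L0 = 528.0227 m

528.0227


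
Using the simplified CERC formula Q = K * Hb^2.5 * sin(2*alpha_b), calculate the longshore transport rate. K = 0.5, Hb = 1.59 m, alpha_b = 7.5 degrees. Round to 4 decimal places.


Q = K * Hb^2.5 * sin(2 * alpha_b)
Hb^2.5 = 1.59^2.5 = 3.187813
sin(2 * 7.5) = sin(15.0) = 0.258819
Q = 0.5 * 3.187813 * 0.258819
Q = 0.4125 m^3/s

0.4125


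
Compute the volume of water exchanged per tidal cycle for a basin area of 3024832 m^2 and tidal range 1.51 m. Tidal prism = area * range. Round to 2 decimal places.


Tidal prism = Area * Tidal range
P = 3024832 * 1.51
P = 4567496.32 m^3

4567496.32


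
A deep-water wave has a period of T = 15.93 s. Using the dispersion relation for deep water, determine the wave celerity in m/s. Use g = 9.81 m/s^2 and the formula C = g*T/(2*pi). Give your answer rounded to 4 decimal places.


We use the deep-water celerity formula:
C = g * T / (2 * pi)
C = 9.81 * 15.93 / (2 * 3.14159...)
C = 156.273300 / 6.283185
C = 24.8717 m/s

24.8717


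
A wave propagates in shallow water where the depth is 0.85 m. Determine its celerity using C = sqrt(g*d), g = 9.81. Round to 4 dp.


Using the shallow-water approximation:
C = sqrt(g * d) = sqrt(9.81 * 0.85)
C = sqrt(8.3385)
C = 2.8876 m/s

2.8876


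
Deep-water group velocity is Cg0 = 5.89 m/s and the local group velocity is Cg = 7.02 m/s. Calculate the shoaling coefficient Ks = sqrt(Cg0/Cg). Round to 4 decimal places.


Ks = sqrt(Cg0 / Cg)
Ks = sqrt(5.89 / 7.02)
Ks = sqrt(0.8390)
Ks = 0.9160

0.9160


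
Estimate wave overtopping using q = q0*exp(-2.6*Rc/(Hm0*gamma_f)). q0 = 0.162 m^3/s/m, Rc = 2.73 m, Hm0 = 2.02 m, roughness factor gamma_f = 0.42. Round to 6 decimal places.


q = q0 * exp(-2.6 * Rc / (Hm0 * gamma_f))
Exponent = -2.6 * 2.73 / (2.02 * 0.42)
= -2.6 * 2.73 / 0.8484
= -8.366337
exp(-8.366337) = 0.000233
q = 0.162 * 0.000233
q = 0.000038 m^3/s/m

0.000038


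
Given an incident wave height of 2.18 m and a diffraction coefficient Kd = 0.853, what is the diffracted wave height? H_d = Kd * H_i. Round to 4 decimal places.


H_d = Kd * H_i
H_d = 0.853 * 2.18
H_d = 1.8595 m

1.8595


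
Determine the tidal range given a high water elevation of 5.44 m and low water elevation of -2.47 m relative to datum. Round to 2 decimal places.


Tidal range = High water - Low water
Tidal range = 5.44 - (-2.47)
Tidal range = 7.91 m

7.91


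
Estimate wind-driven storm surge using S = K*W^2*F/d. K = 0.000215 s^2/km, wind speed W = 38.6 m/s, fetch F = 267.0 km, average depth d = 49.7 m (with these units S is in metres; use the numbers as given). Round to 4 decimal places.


S = K * W^2 * F / d
W^2 = 38.6^2 = 1489.96
S = 0.000215 * 1489.96 * 267.0 / 49.7
Numerator = 0.000215 * 1489.96 * 267.0 = 85.531154
S = 85.531154 / 49.7 = 1.7209 m

1.7209


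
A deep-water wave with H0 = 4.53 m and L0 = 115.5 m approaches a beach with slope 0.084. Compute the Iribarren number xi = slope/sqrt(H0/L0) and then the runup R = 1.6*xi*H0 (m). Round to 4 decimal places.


xi = slope / sqrt(H0/L0)
H0/L0 = 4.53/115.5 = 0.039221
sqrt(0.039221) = 0.198042
xi = 0.084 / 0.198042 = 0.424152
R = 1.6 * xi * H0 = 1.6 * 0.424152 * 4.53
R = 3.0743 m

3.0743


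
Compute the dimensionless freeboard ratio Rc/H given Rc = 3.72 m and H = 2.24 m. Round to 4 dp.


Relative freeboard = Rc / H
= 3.72 / 2.24
= 1.6607

1.6607


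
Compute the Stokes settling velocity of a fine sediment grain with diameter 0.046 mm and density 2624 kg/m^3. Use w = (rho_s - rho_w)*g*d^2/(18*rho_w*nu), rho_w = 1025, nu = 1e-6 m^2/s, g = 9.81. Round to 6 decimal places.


w = (rho_s - rho_w) * g * d^2 / (18 * rho_w * nu)
d = 0.046 mm = 0.000046 m
rho_s - rho_w = 2624 - 1025 = 1599
Numerator = 1599 * 9.81 * (0.000046)^2 = 0.000033191978
Denominator = 18 * 1025 * 1e-6 = 0.018450
w = 0.001799 m/s

0.001799


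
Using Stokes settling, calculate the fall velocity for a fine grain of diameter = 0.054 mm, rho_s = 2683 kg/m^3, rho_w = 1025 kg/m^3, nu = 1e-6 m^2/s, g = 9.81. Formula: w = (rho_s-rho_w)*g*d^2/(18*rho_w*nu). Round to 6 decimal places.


w = (rho_s - rho_w) * g * d^2 / (18 * rho_w * nu)
d = 0.054 mm = 0.000054 m
rho_s - rho_w = 2683 - 1025 = 1658
Numerator = 1658 * 9.81 * (0.000054)^2 = 0.000047428682
Denominator = 18 * 1025 * 1e-6 = 0.018450
w = 0.002571 m/s

0.002571


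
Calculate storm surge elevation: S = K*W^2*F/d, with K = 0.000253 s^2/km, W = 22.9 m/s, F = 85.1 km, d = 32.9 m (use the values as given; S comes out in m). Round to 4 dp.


S = K * W^2 * F / d
W^2 = 22.9^2 = 524.41
S = 0.000253 * 524.41 * 85.1 / 32.9
Numerator = 0.000253 * 524.41 * 85.1 = 11.290705
S = 11.290705 / 32.9 = 0.3432 m

0.3432


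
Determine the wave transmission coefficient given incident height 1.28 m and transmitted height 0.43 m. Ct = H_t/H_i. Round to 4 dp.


Ct = H_t / H_i
Ct = 0.43 / 1.28
Ct = 0.3359

0.3359


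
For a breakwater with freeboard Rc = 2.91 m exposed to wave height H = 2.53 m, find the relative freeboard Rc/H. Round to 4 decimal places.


Relative freeboard = Rc / H
= 2.91 / 2.53
= 1.1502

1.1502


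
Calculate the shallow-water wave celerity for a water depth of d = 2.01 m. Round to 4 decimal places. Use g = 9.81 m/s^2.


Using the shallow-water approximation:
C = sqrt(g * d) = sqrt(9.81 * 2.01)
C = sqrt(19.7181)
C = 4.4405 m/s

4.4405


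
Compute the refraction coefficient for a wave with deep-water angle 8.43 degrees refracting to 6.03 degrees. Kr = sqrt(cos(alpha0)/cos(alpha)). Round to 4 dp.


Kr = sqrt(cos(alpha0) / cos(alpha))
cos(8.43) = 0.989196
cos(6.03) = 0.994467
Kr = sqrt(0.989196 / 0.994467)
Kr = sqrt(0.994699)
Kr = 0.9973

0.9973


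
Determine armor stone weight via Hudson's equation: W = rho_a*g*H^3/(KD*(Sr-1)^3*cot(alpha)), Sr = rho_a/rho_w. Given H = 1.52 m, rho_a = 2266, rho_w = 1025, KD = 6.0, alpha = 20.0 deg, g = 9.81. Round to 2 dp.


Sr = rho_a / rho_w = 2266 / 1025 = 2.210732
(Sr - 1) = 1.210732
(Sr - 1)^3 = 1.774777
cot(20.0) = 1 / tan(20.0) = 1 / 0.363970 = 2.747477
Numerator = 2266 * 9.81 * 1.52^3 = 78065.5955
Denominator = 6.0 * 1.774777 * 2.747477 = 29.256955
W = 78065.5955 / 29.256955
W = 2668.27 N

2668.27


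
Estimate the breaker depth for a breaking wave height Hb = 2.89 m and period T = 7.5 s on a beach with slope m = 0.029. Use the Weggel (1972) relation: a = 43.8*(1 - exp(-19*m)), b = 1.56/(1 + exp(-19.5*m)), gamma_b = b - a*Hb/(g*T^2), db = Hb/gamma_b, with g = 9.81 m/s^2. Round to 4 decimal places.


a = 43.8 * (1 - exp(-19 * m))
exp(-19 * 0.029) = exp(-0.5510) = 0.576373
a = 43.8 * (1 - 0.576373) = 18.554856
b = 1.56 / (1 + exp(-19.5 * m))
exp(-19.5 * 0.029) = exp(-0.5655) = 0.568076
b = 1.56 / (1 + 0.568076) = 0.994850
Hb / (g * T^2) = 2.89 / (9.81 * 7.5^2) = 2.89 / 551.8125 = 0.00523729
gamma_b = b - a * Hb/(g*T^2) = 0.994850 - 18.554856 * 0.00523729 = 0.897673
db = Hb / gamma_b = 2.89 / 0.897673
db = 3.2194 m

3.2194


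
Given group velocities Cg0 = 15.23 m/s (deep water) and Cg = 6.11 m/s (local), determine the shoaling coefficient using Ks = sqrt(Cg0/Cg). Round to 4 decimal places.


Ks = sqrt(Cg0 / Cg)
Ks = sqrt(15.23 / 6.11)
Ks = sqrt(2.4926)
Ks = 1.5788

1.5788


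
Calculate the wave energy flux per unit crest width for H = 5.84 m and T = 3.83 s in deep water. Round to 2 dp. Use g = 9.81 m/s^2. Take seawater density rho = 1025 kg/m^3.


P = rho * g^2 * H^2 * T / (32 * pi)
P = 1025 * 9.81^2 * 5.84^2 * 3.83 / (32 * pi)
P = 1025 * 96.2361 * 34.1056 * 3.83 / 100.53096
P = 128170.03 W/m

128170.03


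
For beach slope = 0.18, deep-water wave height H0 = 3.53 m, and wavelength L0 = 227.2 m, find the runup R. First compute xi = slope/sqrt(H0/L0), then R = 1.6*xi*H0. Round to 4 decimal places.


xi = slope / sqrt(H0/L0)
H0/L0 = 3.53/227.2 = 0.015537
sqrt(0.015537) = 0.124647
xi = 0.18 / 0.124647 = 1.444074
R = 1.6 * xi * H0 = 1.6 * 1.444074 * 3.53
R = 8.1561 m

8.1561


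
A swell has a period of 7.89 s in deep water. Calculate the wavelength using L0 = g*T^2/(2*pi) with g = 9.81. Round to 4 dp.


L0 = g * T^2 / (2 * pi)
L0 = 9.81 * 7.89^2 / (2 * pi)
L0 = 9.81 * 62.2521 / 6.28319
L0 = 610.6931 / 6.28319
L0 = 97.1948 m

97.1948


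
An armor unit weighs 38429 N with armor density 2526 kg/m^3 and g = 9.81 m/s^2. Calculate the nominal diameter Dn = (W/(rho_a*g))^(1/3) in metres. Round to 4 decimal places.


V = W / (rho_a * g)
V = 38429 / (2526 * 9.81)
V = 38429 / 24780.06
V = 1.550803 m^3
Dn = V^(1/3) = 1.550803^(1/3)
Dn = 1.1575 m

1.1575


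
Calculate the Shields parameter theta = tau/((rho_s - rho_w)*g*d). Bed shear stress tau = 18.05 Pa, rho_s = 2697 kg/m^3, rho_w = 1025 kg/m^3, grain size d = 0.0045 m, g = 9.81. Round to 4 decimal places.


theta = tau / ((rho_s - rho_w) * g * d)
rho_s - rho_w = 2697 - 1025 = 1672
Denominator = 1672 * 9.81 * 0.0045 = 73.810440
theta = 18.05 / 73.810440
theta = 0.2445

0.2445


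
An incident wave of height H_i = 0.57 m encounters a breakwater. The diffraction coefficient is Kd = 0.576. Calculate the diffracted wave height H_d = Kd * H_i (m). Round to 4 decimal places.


H_d = Kd * H_i
H_d = 0.576 * 0.57
H_d = 0.3283 m

0.3283


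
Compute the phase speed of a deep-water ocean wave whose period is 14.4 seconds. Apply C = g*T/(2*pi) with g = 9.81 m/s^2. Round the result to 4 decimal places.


We use the deep-water celerity formula:
C = g * T / (2 * pi)
C = 9.81 * 14.4 / (2 * 3.14159...)
C = 141.264000 / 6.283185
C = 22.4829 m/s

22.4829


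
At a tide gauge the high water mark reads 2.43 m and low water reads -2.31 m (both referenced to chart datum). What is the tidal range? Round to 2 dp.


Tidal range = High water - Low water
Tidal range = 2.43 - (-2.31)
Tidal range = 4.74 m

4.74


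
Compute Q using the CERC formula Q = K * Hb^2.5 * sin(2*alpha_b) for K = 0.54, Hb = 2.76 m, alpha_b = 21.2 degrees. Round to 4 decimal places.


Q = K * Hb^2.5 * sin(2 * alpha_b)
Hb^2.5 = 2.76^2.5 = 12.655308
sin(2 * 21.2) = sin(42.4) = 0.674302
Q = 0.54 * 12.655308 * 0.674302
Q = 4.6081 m^3/s

4.6081


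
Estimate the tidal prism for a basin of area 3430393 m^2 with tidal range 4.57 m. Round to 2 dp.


Tidal prism = Area * Tidal range
P = 3430393 * 4.57
P = 15676896.01 m^3

15676896.01


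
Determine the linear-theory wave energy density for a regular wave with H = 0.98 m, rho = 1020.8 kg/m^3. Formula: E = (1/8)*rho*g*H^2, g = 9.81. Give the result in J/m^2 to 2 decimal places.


E = (1/8) * rho * g * H^2
E = (1/8) * 1020.8 * 9.81 * 0.98^2
E = 0.125 * 1020.8 * 9.81 * 0.9604
E = 1202.19 J/m^2

1202.19


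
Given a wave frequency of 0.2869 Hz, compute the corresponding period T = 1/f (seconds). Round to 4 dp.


T = 1 / f
T = 1 / 0.2869
T = 3.4855 s

3.4855


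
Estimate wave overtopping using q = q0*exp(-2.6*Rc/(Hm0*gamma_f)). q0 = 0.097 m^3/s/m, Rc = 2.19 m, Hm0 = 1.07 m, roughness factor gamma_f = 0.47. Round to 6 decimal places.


q = q0 * exp(-2.6 * Rc / (Hm0 * gamma_f))
Exponent = -2.6 * 2.19 / (1.07 * 0.47)
= -2.6 * 2.19 / 0.5029
= -11.322330
exp(-11.322330) = 0.000012
q = 0.097 * 0.000012
q = 0.000001 m^3/s/m

0.000001


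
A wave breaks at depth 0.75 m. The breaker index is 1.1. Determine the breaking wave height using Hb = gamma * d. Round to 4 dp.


Hb = gamma * d
Hb = 1.1 * 0.75
Hb = 0.8250 m

0.8250


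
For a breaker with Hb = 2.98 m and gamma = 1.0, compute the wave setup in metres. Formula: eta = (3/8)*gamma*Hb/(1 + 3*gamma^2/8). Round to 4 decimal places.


eta = (3/8) * gamma * Hb / (1 + 3*gamma^2/8)
Numerator = (3/8) * 1.0 * 2.98 = 1.117500
Denominator = 1 + 3*1.0^2/8 = 1 + 0.375000 = 1.375000
eta = 1.117500 / 1.375000
eta = 0.8127 m

0.8127


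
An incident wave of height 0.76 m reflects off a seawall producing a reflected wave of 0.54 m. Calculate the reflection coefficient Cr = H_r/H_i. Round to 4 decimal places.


Cr = H_r / H_i
Cr = 0.54 / 0.76
Cr = 0.7105

0.7105


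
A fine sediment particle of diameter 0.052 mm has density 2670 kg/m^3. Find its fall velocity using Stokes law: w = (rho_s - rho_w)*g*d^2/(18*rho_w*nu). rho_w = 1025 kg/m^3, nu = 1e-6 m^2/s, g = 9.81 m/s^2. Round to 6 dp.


w = (rho_s - rho_w) * g * d^2 / (18 * rho_w * nu)
d = 0.052 mm = 0.000052 m
rho_s - rho_w = 2670 - 1025 = 1645
Numerator = 1645 * 9.81 * (0.000052)^2 = 0.000043635665
Denominator = 18 * 1025 * 1e-6 = 0.018450
w = 0.002365 m/s

0.002365


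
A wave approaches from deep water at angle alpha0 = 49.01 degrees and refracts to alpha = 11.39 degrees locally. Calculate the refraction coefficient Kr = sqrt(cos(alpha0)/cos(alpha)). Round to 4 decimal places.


Kr = sqrt(cos(alpha0) / cos(alpha))
cos(49.01) = 0.655927
cos(11.39) = 0.980306
Kr = sqrt(0.655927 / 0.980306)
Kr = sqrt(0.669105)
Kr = 0.8180

0.8180


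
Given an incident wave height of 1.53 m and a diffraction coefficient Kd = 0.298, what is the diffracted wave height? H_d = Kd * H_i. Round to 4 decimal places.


H_d = Kd * H_i
H_d = 0.298 * 1.53
H_d = 0.4559 m

0.4559


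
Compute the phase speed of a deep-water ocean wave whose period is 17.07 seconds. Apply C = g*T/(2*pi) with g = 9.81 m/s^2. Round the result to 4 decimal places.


We use the deep-water celerity formula:
C = g * T / (2 * pi)
C = 9.81 * 17.07 / (2 * 3.14159...)
C = 167.456700 / 6.283185
C = 26.6516 m/s

26.6516


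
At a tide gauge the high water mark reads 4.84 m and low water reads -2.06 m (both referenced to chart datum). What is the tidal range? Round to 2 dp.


Tidal range = High water - Low water
Tidal range = 4.84 - (-2.06)
Tidal range = 6.90 m

6.90


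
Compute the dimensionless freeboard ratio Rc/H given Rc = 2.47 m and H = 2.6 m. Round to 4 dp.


Relative freeboard = Rc / H
= 2.47 / 2.6
= 0.9500

0.9500


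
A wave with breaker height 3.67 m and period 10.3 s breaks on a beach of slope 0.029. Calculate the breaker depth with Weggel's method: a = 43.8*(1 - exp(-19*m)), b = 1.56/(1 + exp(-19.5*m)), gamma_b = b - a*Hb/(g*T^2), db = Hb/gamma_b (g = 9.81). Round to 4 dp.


a = 43.8 * (1 - exp(-19 * m))
exp(-19 * 0.029) = exp(-0.5510) = 0.576373
a = 43.8 * (1 - 0.576373) = 18.554856
b = 1.56 / (1 + exp(-19.5 * m))
exp(-19.5 * 0.029) = exp(-0.5655) = 0.568076
b = 1.56 / (1 + 0.568076) = 0.994850
Hb / (g * T^2) = 3.67 / (9.81 * 10.3^2) = 3.67 / 1040.7429 = 0.00352633
gamma_b = b - a * Hb/(g*T^2) = 0.994850 - 18.554856 * 0.00352633 = 0.929419
db = Hb / gamma_b = 3.67 / 0.929419
db = 3.9487 m

3.9487


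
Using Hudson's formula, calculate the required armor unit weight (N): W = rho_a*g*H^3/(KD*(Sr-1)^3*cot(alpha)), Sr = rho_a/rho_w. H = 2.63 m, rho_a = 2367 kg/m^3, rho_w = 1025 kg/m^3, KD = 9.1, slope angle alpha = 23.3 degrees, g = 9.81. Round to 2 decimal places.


Sr = rho_a / rho_w = 2367 / 1025 = 2.309268
(Sr - 1) = 1.309268
(Sr - 1)^3 = 2.244326
cot(23.3) = 1 / tan(23.3) = 1 / 0.430668 = 2.321974
Numerator = 2367 * 9.81 * 2.63^3 = 422410.3110
Denominator = 9.1 * 2.244326 * 2.321974 = 47.422528
W = 422410.3110 / 47.422528
W = 8907.38 N

8907.38


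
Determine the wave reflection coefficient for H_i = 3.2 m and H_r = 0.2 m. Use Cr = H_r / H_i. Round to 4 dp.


Cr = H_r / H_i
Cr = 0.2 / 3.2
Cr = 0.0625

0.0625


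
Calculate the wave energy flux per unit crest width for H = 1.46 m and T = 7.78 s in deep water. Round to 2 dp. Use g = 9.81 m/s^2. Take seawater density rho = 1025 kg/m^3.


P = rho * g^2 * H^2 * T / (32 * pi)
P = 1025 * 9.81^2 * 1.46^2 * 7.78 / (32 * pi)
P = 1025 * 96.2361 * 2.1316 * 7.78 / 100.53096
P = 16272.24 W/m

16272.24


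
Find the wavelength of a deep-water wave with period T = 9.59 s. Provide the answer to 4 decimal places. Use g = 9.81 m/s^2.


L0 = g * T^2 / (2 * pi)
L0 = 9.81 * 9.59^2 / (2 * pi)
L0 = 9.81 * 91.9681 / 6.28319
L0 = 902.2071 / 6.28319
L0 = 143.5907 m

143.5907


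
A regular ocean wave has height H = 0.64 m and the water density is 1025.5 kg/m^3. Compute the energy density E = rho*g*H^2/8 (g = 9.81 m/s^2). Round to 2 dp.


E = (1/8) * rho * g * H^2
E = (1/8) * 1025.5 * 9.81 * 0.64^2
E = 0.125 * 1025.5 * 9.81 * 0.4096
E = 515.08 J/m^2

515.08


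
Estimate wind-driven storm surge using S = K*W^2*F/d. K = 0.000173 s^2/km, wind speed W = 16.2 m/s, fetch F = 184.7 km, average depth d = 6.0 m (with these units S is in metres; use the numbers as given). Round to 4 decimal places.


S = K * W^2 * F / d
W^2 = 16.2^2 = 262.44
S = 0.000173 * 262.44 * 184.7 / 6.0
Numerator = 0.000173 * 262.44 * 184.7 = 8.385772
S = 8.385772 / 6.0 = 1.3976 m

1.3976


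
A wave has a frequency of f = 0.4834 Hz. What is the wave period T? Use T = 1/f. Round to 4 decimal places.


T = 1 / f
T = 1 / 0.4834
T = 2.0687 s

2.0687


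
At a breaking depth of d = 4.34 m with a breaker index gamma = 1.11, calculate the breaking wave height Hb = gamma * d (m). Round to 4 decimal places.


Hb = gamma * d
Hb = 1.11 * 4.34
Hb = 4.8174 m

4.8174


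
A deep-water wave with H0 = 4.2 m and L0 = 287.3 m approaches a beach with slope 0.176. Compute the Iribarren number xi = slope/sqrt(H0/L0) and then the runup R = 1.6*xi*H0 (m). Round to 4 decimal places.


xi = slope / sqrt(H0/L0)
H0/L0 = 4.2/287.3 = 0.014619
sqrt(0.014619) = 0.120908
xi = 0.176 / 0.120908 = 1.455646
R = 1.6 * xi * H0 = 1.6 * 1.455646 * 4.2
R = 9.7819 m

9.7819


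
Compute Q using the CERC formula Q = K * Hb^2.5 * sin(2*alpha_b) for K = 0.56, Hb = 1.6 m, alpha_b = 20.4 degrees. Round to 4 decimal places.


Q = K * Hb^2.5 * sin(2 * alpha_b)
Hb^2.5 = 1.6^2.5 = 3.238172
sin(2 * 20.4) = sin(40.8) = 0.653421
Q = 0.56 * 3.238172 * 0.653421
Q = 1.1849 m^3/s

1.1849


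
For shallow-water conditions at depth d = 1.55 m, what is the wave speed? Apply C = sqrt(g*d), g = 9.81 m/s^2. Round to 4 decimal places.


Using the shallow-water approximation:
C = sqrt(g * d) = sqrt(9.81 * 1.55)
C = sqrt(15.2055)
C = 3.8994 m/s

3.8994


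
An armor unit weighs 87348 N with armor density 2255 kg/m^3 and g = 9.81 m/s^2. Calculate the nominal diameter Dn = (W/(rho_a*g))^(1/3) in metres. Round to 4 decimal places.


V = W / (rho_a * g)
V = 87348 / (2255 * 9.81)
V = 87348 / 22121.55
V = 3.948548 m^3
Dn = V^(1/3) = 3.948548^(1/3)
Dn = 1.5806 m

1.5806


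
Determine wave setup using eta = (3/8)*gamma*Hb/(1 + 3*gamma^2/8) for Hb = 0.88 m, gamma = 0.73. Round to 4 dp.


eta = (3/8) * gamma * Hb / (1 + 3*gamma^2/8)
Numerator = (3/8) * 0.73 * 0.88 = 0.240900
Denominator = 1 + 3*0.73^2/8 = 1 + 0.199838 = 1.199838
eta = 0.240900 / 1.199838
eta = 0.2008 m

0.2008


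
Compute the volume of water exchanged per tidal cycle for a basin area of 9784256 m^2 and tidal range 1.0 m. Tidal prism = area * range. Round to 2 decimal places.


Tidal prism = Area * Tidal range
P = 9784256 * 1.0
P = 9784256.00 m^3

9784256.00


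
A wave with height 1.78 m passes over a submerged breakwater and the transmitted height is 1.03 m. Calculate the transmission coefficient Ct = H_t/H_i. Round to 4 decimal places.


Ct = H_t / H_i
Ct = 1.03 / 1.78
Ct = 0.5787

0.5787
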